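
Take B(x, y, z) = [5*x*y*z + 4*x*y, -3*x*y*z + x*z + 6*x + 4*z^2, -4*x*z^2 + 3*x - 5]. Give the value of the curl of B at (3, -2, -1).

(∇×B)₁ = ∂B₃/∂y − ∂B₂/∂z = 3*x*y - x - 8*z
(∇×B)₂ = ∂B₁/∂z − ∂B₃/∂x = 5*x*y + 4*z^2 - 3
(∇×B)₃ = ∂B₂/∂x − ∂B₁/∂y = -5*x*z - 4*x - 3*y*z + z + 6
∇×B = (3*x*y - x - 8*z, 5*x*y + 4*z^2 - 3, -5*x*z - 4*x - 3*y*z + z + 6)
At (3, -2, -1): (-13, -29, 2).

(-13, -29, 2)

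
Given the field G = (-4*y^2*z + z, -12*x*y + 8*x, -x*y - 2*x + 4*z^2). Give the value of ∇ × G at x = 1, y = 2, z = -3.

(∇×G)₁ = ∂G₃/∂y − ∂G₂/∂z = -x
(∇×G)₂ = ∂G₁/∂z − ∂G₃/∂x = -4*y^2 + y + 3
(∇×G)₃ = ∂G₂/∂x − ∂G₁/∂y = 8*y*z - 12*y + 8
∇×G = (-x, -4*y^2 + y + 3, 8*y*z - 12*y + 8)
At (1, 2, -3): (-1, -11, -64).

(-1, -11, -64)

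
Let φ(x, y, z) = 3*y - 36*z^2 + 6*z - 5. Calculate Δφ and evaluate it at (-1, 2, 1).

∂²φ/∂x² = 0
∂²φ/∂y² = 0
∂²φ/∂z² = -72
∇²φ = -72
At (-1, 2, 1): -72.

-72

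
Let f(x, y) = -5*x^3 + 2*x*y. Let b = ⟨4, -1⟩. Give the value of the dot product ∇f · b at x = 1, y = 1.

∂f/∂x = -15*x^2 + 2*y
∂f/∂y = 2*x
∇f at (1, 1) = (-13, 2)
∇f · b = (-13)(4) + (2)(-1) = -54

-54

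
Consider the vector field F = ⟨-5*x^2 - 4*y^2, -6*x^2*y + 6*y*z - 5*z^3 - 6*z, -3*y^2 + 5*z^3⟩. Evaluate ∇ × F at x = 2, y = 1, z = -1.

(∇×F)₁ = ∂F₃/∂y − ∂F₂/∂z = -12*y + 15*z^2 + 6
(∇×F)₂ = ∂F₁/∂z − ∂F₃/∂x = 0
(∇×F)₃ = ∂F₂/∂x − ∂F₁/∂y = -12*x*y + 8*y
∇×F = (-12*y + 15*z^2 + 6, 0, -12*x*y + 8*y)
At (2, 1, -1): (9, 0, -16).

(9, 0, -16)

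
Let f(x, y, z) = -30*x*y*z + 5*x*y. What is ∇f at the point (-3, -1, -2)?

(-65, -195, -90)

∂f/∂x = -30*y*z + 5*y
∂f/∂y = -30*x*z + 5*x
∂f/∂z = -30*x*y
∇f = (-30*y*z + 5*y, -30*x*z + 5*x, -30*x*y)
At (-3, -1, -2): (-65, -195, -90).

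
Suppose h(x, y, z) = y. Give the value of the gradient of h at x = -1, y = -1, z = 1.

(0, 1, 0)

∂h/∂x = 0
∂h/∂y = 1
∂h/∂z = 0
∇h = (0, 1, 0)
At (-1, -1, 1): (0, 1, 0).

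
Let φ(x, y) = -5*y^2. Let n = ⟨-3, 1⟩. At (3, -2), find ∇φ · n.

20

∂φ/∂x = 0
∂φ/∂y = -10*y
∇φ at (3, -2) = (0, 20)
∇φ · n = (0)(-3) + (20)(1) = 20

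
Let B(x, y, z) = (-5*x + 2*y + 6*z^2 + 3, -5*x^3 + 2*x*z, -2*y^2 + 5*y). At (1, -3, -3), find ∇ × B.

(15, -36, -23)

(∇×B)₁ = ∂B₃/∂y − ∂B₂/∂z = -2*x - 4*y + 5
(∇×B)₂ = ∂B₁/∂z − ∂B₃/∂x = 12*z
(∇×B)₃ = ∂B₂/∂x − ∂B₁/∂y = -15*x^2 + 2*z - 2
∇×B = (-2*x - 4*y + 5, 12*z, -15*x^2 + 2*z - 2)
At (1, -3, -3): (15, -36, -23).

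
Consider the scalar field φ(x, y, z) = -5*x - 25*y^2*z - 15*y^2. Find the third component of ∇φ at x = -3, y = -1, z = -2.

(∇φ)_3 = ∂φ/∂z = -25*y^2
At (-3, -1, -2): -25.

-25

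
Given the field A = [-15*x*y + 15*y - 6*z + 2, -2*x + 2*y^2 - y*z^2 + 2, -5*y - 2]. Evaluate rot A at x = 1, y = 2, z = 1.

(-1, -6, -2)

(∇×A)₁ = ∂A₃/∂y − ∂A₂/∂z = 2*y*z - 5
(∇×A)₂ = ∂A₁/∂z − ∂A₃/∂x = -6
(∇×A)₃ = ∂A₂/∂x − ∂A₁/∂y = 15*x - 17
∇×A = (2*y*z - 5, -6, 15*x - 17)
At (1, 2, 1): (-1, -6, -2).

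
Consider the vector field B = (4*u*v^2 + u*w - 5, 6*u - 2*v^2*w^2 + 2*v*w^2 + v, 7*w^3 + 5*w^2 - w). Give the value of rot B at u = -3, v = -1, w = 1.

(8, -3, -18)

(∇×B)₁ = ∂B₃/∂v − ∂B₂/∂w = 4*v^2*w - 4*v*w
(∇×B)₂ = ∂B₁/∂w − ∂B₃/∂u = u
(∇×B)₃ = ∂B₂/∂u − ∂B₁/∂v = -8*u*v + 6
∇×B = (4*v^2*w - 4*v*w, u, -8*u*v + 6)
At (-3, -1, 1): (8, -3, -18).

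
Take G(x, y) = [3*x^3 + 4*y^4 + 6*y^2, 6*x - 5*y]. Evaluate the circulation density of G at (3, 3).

-462

∂G₂/∂x = 6
∂G₁/∂y = 16*y^3 + 12*y
Scalar curl = -16*y^3 - 12*y + 6
At (3, 3): -462.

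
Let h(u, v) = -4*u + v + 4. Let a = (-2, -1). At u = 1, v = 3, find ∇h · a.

7

∂h/∂u = -4
∂h/∂v = 1
∇h at (1, 3) = (-4, 1)
∇h · a = (-4)(-2) + (1)(-1) = 7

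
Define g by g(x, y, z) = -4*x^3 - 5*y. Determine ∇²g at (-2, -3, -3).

∂²g/∂x² = -24*x
∂²g/∂y² = 0
∂²g/∂z² = 0
∇²g = -24*x
At (-2, -3, -3): 48.

48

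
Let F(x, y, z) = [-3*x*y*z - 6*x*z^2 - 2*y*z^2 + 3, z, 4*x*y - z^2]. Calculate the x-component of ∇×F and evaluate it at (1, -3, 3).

3

(∇×F)_1 = ∂F₃/∂y − ∂F₂/∂z
= 4*x − (1)
= 4*x - 1
At (1, -3, 3): 3.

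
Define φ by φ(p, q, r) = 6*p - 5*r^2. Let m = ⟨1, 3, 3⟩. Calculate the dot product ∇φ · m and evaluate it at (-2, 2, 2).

∂φ/∂p = 6
∂φ/∂q = 0
∂φ/∂r = -10*r
∇φ at (-2, 2, 2) = (6, 0, -20)
∇φ · m = (6)(1) + (0)(3) + (-20)(3) = -54

-54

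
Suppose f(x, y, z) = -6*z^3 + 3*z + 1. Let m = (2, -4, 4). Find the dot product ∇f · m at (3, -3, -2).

∂f/∂x = 0
∂f/∂y = 0
∂f/∂z = -18*z^2 + 3
∇f at (3, -3, -2) = (0, 0, -69)
∇f · m = (0)(2) + (0)(-4) + (-69)(4) = -276

-276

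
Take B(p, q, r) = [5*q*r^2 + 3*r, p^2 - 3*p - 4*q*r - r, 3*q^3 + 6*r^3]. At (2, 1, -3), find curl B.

(14, -27, -44)

(∇×B)₁ = ∂B₃/∂q − ∂B₂/∂r = 9*q^2 + 4*q + 1
(∇×B)₂ = ∂B₁/∂r − ∂B₃/∂p = 10*q*r + 3
(∇×B)₃ = ∂B₂/∂p − ∂B₁/∂q = 2*p - 5*r^2 - 3
∇×B = (9*q^2 + 4*q + 1, 10*q*r + 3, 2*p - 5*r^2 - 3)
At (2, 1, -3): (14, -27, -44).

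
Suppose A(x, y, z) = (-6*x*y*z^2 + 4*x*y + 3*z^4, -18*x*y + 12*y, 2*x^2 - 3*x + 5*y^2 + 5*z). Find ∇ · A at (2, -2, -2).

21

∂A₁/∂x = -6*y*z^2 + 4*y
∂A₂/∂y = -18*x + 12
∂A₃/∂z = 5
∇·A = -18*x - 6*y*z^2 + 4*y + 17
At (2, -2, -2): 21.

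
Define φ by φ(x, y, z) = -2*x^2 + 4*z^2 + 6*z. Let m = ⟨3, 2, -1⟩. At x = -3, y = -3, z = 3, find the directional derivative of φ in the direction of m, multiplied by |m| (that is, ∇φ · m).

6

∂φ/∂x = -4*x
∂φ/∂y = 0
∂φ/∂z = 8*z + 6
∇φ at (-3, -3, 3) = (12, 0, 30)
∇φ · m = (12)(3) + (0)(2) + (30)(-1) = 6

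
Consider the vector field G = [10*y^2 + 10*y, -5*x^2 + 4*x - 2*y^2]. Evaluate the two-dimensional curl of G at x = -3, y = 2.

∂G₂/∂x = -10*x + 4
∂G₁/∂y = 20*y + 10
Scalar curl = -10*x - 20*y - 6
At (-3, 2): -16.

-16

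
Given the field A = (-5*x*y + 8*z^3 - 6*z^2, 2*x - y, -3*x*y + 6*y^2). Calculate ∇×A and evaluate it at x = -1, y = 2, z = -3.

(27, 258, -3)

(∇×A)₁ = ∂A₃/∂y − ∂A₂/∂z = -3*x + 12*y
(∇×A)₂ = ∂A₁/∂z − ∂A₃/∂x = 3*y + 24*z^2 - 12*z
(∇×A)₃ = ∂A₂/∂x − ∂A₁/∂y = 5*x + 2
∇×A = (-3*x + 12*y, 3*y + 24*z^2 - 12*z, 5*x + 2)
At (-1, 2, -3): (27, 258, -3).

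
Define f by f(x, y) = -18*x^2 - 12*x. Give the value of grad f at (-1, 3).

(24, 0)

∂f/∂x = -36*x - 12
∂f/∂y = 0
∇f = (-36*x - 12, 0)
At (-1, 3): (24, 0).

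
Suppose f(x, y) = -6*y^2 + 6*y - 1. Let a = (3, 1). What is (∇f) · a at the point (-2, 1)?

-6

∂f/∂x = 0
∂f/∂y = -12*y + 6
∇f at (-2, 1) = (0, -6)
∇f · a = (0)(3) + (-6)(1) = -6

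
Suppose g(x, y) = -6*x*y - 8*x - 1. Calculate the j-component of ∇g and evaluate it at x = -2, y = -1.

(∇g)_2 = ∂g/∂y = -6*x
At (-2, -1): 12.

12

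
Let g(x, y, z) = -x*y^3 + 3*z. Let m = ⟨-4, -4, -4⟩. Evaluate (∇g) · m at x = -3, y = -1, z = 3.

-52

∂g/∂x = -y^3
∂g/∂y = -3*x*y^2
∂g/∂z = 3
∇g at (-3, -1, 3) = (1, 9, 3)
∇g · m = (1)(-4) + (9)(-4) + (3)(-4) = -52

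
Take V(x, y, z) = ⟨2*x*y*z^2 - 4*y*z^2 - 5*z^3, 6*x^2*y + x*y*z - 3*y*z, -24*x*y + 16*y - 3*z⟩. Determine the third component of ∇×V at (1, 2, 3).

48

(∇×V)_3 = ∂V₂/∂x − ∂V₁/∂y
= 12*x*y + y*z − (2*x*z^2 - 4*z^2)
= 12*x*y - 2*x*z^2 + y*z + 4*z^2
At (1, 2, 3): 48.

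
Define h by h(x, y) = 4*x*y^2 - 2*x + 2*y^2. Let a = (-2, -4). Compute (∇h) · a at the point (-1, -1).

∂h/∂x = 4*y^2 - 2
∂h/∂y = 8*x*y + 4*y
∇h at (-1, -1) = (2, 4)
∇h · a = (2)(-2) + (4)(-4) = -20

-20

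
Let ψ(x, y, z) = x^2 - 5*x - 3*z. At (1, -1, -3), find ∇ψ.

(-3, 0, -3)

∂ψ/∂x = 2*x - 5
∂ψ/∂y = 0
∂ψ/∂z = -3
∇ψ = (2*x - 5, 0, -3)
At (1, -1, -3): (-3, 0, -3).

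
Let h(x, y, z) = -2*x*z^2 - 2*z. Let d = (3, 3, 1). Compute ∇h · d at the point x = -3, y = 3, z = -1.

-20

∂h/∂x = -2*z^2
∂h/∂y = 0
∂h/∂z = -4*x*z - 2
∇h at (-3, 3, -1) = (-2, 0, -14)
∇h · d = (-2)(3) + (0)(3) + (-14)(1) = -20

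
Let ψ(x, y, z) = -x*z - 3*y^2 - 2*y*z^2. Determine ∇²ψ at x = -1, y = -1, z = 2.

∂²ψ/∂x² = 0
∂²ψ/∂y² = -6
∂²ψ/∂z² = -4*y
∇²ψ = -4*y - 6
At (-1, -1, 2): -2.

-2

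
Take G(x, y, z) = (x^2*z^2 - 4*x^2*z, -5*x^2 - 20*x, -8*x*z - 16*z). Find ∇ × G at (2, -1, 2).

(0, 16, -40)

(∇×G)₁ = ∂G₃/∂y − ∂G₂/∂z = 0
(∇×G)₂ = ∂G₁/∂z − ∂G₃/∂x = 2*x^2*z - 4*x^2 + 8*z
(∇×G)₃ = ∂G₂/∂x − ∂G₁/∂y = -10*x - 20
∇×G = (0, 2*x^2*z - 4*x^2 + 8*z, -10*x - 20)
At (2, -1, 2): (0, 16, -40).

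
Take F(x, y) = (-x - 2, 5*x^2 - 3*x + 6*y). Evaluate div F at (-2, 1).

5

∂F₁/∂x = -1
∂F₂/∂y = 6
∇·F = 5
At (-2, 1): 5.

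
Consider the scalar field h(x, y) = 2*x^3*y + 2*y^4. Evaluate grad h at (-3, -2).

∂h/∂x = 6*x^2*y
∂h/∂y = 2*x^3 + 8*y^3
∇h = (6*x^2*y, 2*x^3 + 8*y^3)
At (-3, -2): (-108, -118).

(-108, -118)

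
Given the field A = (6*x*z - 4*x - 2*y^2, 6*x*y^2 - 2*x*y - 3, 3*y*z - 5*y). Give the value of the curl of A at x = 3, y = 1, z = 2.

(1, 18, 8)

(∇×A)₁ = ∂A₃/∂y − ∂A₂/∂z = 3*z - 5
(∇×A)₂ = ∂A₁/∂z − ∂A₃/∂x = 6*x
(∇×A)₃ = ∂A₂/∂x − ∂A₁/∂y = 6*y^2 + 2*y
∇×A = (3*z - 5, 6*x, 6*y^2 + 2*y)
At (3, 1, 2): (1, 18, 8).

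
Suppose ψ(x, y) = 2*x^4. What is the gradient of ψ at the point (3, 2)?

∂ψ/∂x = 8*x^3
∂ψ/∂y = 0
∇ψ = (8*x^3, 0)
At (3, 2): (216, 0).

(216, 0)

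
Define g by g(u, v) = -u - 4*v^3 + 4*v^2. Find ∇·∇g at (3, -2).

∂²g/∂u² = 0
∂²g/∂v² = 8*(-3*v + 1)
∇²g = -24*v + 8
At (3, -2): 56.

56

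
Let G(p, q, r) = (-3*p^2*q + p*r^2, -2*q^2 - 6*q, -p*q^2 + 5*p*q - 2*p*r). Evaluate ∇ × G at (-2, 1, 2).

(-6, -8, 12)

(∇×G)₁ = ∂G₃/∂q − ∂G₂/∂r = -2*p*q + 5*p
(∇×G)₂ = ∂G₁/∂r − ∂G₃/∂p = 2*p*r + q^2 - 5*q + 2*r
(∇×G)₃ = ∂G₂/∂p − ∂G₁/∂q = 3*p^2
∇×G = (-2*p*q + 5*p, 2*p*r + q^2 - 5*q + 2*r, 3*p^2)
At (-2, 1, 2): (-6, -8, 12).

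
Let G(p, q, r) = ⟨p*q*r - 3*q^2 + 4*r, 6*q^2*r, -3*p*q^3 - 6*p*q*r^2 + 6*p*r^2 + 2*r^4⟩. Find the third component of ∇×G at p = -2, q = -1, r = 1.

(∇×G)_3 = ∂G₂/∂p − ∂G₁/∂q
= 0 − (p*r - 6*q)
= -p*r + 6*q
At (-2, -1, 1): -4.

-4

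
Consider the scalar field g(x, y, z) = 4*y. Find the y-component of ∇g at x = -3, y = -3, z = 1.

4

(∇g)_2 = ∂g/∂y = 4
At (-3, -3, 1): 4.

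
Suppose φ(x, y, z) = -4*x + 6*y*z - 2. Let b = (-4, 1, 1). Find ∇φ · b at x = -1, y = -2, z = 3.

∂φ/∂x = -4
∂φ/∂y = 6*z
∂φ/∂z = 6*y
∇φ at (-1, -2, 3) = (-4, 18, -12)
∇φ · b = (-4)(-4) + (18)(1) + (-12)(1) = 22

22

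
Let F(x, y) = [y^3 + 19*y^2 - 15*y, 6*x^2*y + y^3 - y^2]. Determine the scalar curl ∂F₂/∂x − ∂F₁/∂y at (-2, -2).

127

∂F₂/∂x = 12*x*y
∂F₁/∂y = 3*y^2 + 38*y - 15
Scalar curl = 12*x*y - 3*y^2 - 38*y + 15
At (-2, -2): 127.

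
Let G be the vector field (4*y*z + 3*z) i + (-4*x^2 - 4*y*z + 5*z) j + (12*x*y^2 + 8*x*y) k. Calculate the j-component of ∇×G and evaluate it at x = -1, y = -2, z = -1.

-37

(∇×G)_2 = ∂G₁/∂z − ∂G₃/∂x
= 4*y + 3 − (12*y^2 + 8*y)
= -12*y^2 - 4*y + 3
At (-1, -2, -1): -37.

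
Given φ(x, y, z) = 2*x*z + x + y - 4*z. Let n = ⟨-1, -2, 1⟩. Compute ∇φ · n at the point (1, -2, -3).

1

∂φ/∂x = 2*z + 1
∂φ/∂y = 1
∂φ/∂z = 2*x - 4
∇φ at (1, -2, -3) = (-5, 1, -2)
∇φ · n = (-5)(-1) + (1)(-2) + (-2)(1) = 1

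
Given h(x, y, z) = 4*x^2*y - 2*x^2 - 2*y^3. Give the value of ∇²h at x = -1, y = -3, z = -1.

∂²h/∂x² = 4*(2*y - 1)
∂²h/∂y² = -12*y
∂²h/∂z² = 0
∇²h = -4*y - 4
At (-1, -3, -1): 8.

8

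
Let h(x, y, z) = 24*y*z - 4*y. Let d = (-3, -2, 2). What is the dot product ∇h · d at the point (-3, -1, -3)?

∂h/∂x = 0
∂h/∂y = 24*z - 4
∂h/∂z = 24*y
∇h at (-3, -1, -3) = (0, -76, -24)
∇h · d = (0)(-3) + (-76)(-2) + (-24)(2) = 104

104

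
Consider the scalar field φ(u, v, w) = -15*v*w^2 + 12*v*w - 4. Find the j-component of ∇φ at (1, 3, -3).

(∇φ)_2 = ∂φ/∂v = -15*w^2 + 12*w
At (1, 3, -3): -171.

-171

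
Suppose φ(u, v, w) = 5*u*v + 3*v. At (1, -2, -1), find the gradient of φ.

(-10, 8, 0)

∂φ/∂u = 5*v
∂φ/∂v = 5*u + 3
∂φ/∂w = 0
∇φ = (5*v, 5*u + 3, 0)
At (1, -2, -1): (-10, 8, 0).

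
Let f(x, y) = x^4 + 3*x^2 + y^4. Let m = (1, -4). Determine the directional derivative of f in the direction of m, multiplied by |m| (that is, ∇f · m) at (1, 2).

-118

∂f/∂x = 4*x^3 + 6*x
∂f/∂y = 4*y^3
∇f at (1, 2) = (10, 32)
∇f · m = (10)(1) + (32)(-4) = -118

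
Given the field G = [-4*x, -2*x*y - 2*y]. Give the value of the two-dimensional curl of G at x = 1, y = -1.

2

∂G₂/∂x = -2*y
∂G₁/∂y = 0
Scalar curl = -2*y
At (1, -1): 2.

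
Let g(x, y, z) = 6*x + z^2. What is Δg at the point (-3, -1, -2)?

∂²g/∂x² = 0
∂²g/∂y² = 0
∂²g/∂z² = 2
∇²g = 2
At (-3, -1, -2): 2.

2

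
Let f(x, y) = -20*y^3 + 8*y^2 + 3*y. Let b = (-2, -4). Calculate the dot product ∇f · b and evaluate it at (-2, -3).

2340

∂f/∂x = 0
∂f/∂y = -60*y^2 + 16*y + 3
∇f at (-2, -3) = (0, -585)
∇f · b = (0)(-2) + (-585)(-4) = 2340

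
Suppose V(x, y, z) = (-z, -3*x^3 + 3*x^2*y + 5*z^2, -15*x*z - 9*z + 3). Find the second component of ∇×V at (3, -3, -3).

(∇×V)_2 = ∂V₁/∂z − ∂V₃/∂x
= -1 − (-15*z)
= 15*z - 1
At (3, -3, -3): -46.

-46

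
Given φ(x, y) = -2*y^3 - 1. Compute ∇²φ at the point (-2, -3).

∂²φ/∂x² = 0
∂²φ/∂y² = -12*y
∇²φ = -12*y
At (-2, -3): 36.

36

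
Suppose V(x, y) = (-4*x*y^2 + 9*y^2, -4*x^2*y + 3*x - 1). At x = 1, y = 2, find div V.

-20

∂V₁/∂x = -4*y^2
∂V₂/∂y = -4*x^2
∇·V = -4*x^2 - 4*y^2
At (1, 2): -20.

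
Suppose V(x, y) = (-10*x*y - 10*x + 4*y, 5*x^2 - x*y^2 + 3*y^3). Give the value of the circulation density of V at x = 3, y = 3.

47

∂V₂/∂x = 10*x - y^2
∂V₁/∂y = -10*x + 4
Scalar curl = 20*x - y^2 - 4
At (3, 3): 47.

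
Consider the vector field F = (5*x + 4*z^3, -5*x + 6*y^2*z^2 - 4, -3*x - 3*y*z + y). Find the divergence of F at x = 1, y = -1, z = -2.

∂F₁/∂x = 5
∂F₂/∂y = 12*y*z^2
∂F₃/∂z = -3*y
∇·F = 12*y*z^2 - 3*y + 5
At (1, -1, -2): -40.

-40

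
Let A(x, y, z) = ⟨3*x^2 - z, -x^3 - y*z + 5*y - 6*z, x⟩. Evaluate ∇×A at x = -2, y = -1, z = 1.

(∇×A)₁ = ∂A₃/∂y − ∂A₂/∂z = y + 6
(∇×A)₂ = ∂A₁/∂z − ∂A₃/∂x = -2
(∇×A)₃ = ∂A₂/∂x − ∂A₁/∂y = -3*x^2
∇×A = (y + 6, -2, -3*x^2)
At (-2, -1, 1): (5, -2, -12).

(5, -2, -12)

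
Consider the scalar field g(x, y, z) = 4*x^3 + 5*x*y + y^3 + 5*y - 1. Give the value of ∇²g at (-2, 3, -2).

-30

∂²g/∂x² = 24*x
∂²g/∂y² = 6*y
∂²g/∂z² = 0
∇²g = 24*x + 6*y
At (-2, 3, -2): -30.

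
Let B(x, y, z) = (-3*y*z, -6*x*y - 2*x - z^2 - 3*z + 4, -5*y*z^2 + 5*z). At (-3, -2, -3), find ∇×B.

(∇×B)₁ = ∂B₃/∂y − ∂B₂/∂z = -5*z^2 + 2*z + 3
(∇×B)₂ = ∂B₁/∂z − ∂B₃/∂x = -3*y
(∇×B)₃ = ∂B₂/∂x − ∂B₁/∂y = -6*y + 3*z - 2
∇×B = (-5*z^2 + 2*z + 3, -3*y, -6*y + 3*z - 2)
At (-3, -2, -3): (-48, 6, 1).

(-48, 6, 1)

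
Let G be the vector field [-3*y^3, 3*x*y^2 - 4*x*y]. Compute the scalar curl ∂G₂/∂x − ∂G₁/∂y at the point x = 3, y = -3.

120

∂G₂/∂x = 3*y^2 - 4*y
∂G₁/∂y = -9*y^2
Scalar curl = 12*y^2 - 4*y
At (3, -3): 120.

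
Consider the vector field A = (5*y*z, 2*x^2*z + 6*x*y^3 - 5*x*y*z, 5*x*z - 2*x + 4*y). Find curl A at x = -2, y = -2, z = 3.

(16, -23, -57)

(∇×A)₁ = ∂A₃/∂y − ∂A₂/∂z = -2*x^2 + 5*x*y + 4
(∇×A)₂ = ∂A₁/∂z − ∂A₃/∂x = 5*y - 5*z + 2
(∇×A)₃ = ∂A₂/∂x − ∂A₁/∂y = 4*x*z + 6*y^3 - 5*y*z - 5*z
∇×A = (-2*x^2 + 5*x*y + 4, 5*y - 5*z + 2, 4*x*z + 6*y^3 - 5*y*z - 5*z)
At (-2, -2, 3): (16, -23, -57).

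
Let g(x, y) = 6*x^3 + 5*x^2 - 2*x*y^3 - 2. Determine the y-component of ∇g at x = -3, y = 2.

72

(∇g)_2 = ∂g/∂y = -6*x*y^2
At (-3, 2): 72.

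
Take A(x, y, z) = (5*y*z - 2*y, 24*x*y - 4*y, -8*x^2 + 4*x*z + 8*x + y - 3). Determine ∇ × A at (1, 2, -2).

(∇×A)₁ = ∂A₃/∂y − ∂A₂/∂z = 1
(∇×A)₂ = ∂A₁/∂z − ∂A₃/∂x = 16*x + 5*y - 4*z - 8
(∇×A)₃ = ∂A₂/∂x − ∂A₁/∂y = 24*y - 5*z + 2
∇×A = (1, 16*x + 5*y - 4*z - 8, 24*y - 5*z + 2)
At (1, 2, -2): (1, 26, 60).

(1, 26, 60)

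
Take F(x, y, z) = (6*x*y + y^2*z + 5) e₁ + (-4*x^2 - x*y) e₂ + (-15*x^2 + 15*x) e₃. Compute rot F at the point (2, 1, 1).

(0, 46, -31)

(∇×F)₁ = ∂F₃/∂y − ∂F₂/∂z = 0
(∇×F)₂ = ∂F₁/∂z − ∂F₃/∂x = 30*x + y^2 - 15
(∇×F)₃ = ∂F₂/∂x − ∂F₁/∂y = -14*x - 2*y*z - y
∇×F = (0, 30*x + y^2 - 15, -14*x - 2*y*z - y)
At (2, 1, 1): (0, 46, -31).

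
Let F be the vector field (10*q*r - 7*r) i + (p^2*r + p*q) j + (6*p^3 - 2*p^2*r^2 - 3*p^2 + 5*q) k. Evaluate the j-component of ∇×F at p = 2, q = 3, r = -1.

(∇×F)_2 = ∂F₁/∂r − ∂F₃/∂p
= 10*q - 7 − (18*p^2 - 4*p*r^2 - 6*p)
= -18*p^2 + 4*p*r^2 + 6*p + 10*q - 7
At (2, 3, -1): -29.

-29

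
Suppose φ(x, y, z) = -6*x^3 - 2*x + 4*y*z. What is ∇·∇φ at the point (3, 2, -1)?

-108

∂²φ/∂x² = -36*x
∂²φ/∂y² = 0
∂²φ/∂z² = 0
∇²φ = -36*x
At (3, 2, -1): -108.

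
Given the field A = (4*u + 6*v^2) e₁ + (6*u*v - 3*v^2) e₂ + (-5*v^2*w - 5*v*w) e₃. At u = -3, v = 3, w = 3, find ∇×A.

(∇×A)₁ = ∂A₃/∂v − ∂A₂/∂w = -10*v*w - 5*w
(∇×A)₂ = ∂A₁/∂w − ∂A₃/∂u = 0
(∇×A)₃ = ∂A₂/∂u − ∂A₁/∂v = -6*v
∇×A = (-10*v*w - 5*w, 0, -6*v)
At (-3, 3, 3): (-105, 0, -18).

(-105, 0, -18)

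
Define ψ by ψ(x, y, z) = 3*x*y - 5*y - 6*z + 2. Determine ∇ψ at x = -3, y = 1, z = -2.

∂ψ/∂x = 3*y
∂ψ/∂y = 3*x - 5
∂ψ/∂z = -6
∇ψ = (3*y, 3*x - 5, -6)
At (-3, 1, -2): (3, -14, -6).

(3, -14, -6)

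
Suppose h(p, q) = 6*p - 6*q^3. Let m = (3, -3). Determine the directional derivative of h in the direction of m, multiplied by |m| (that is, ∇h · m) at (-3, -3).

504

∂h/∂p = 6
∂h/∂q = -18*q^2
∇h at (-3, -3) = (6, -162)
∇h · m = (6)(3) + (-162)(-3) = 504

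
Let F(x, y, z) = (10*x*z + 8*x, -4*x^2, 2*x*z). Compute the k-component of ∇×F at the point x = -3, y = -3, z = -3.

24

(∇×F)_3 = ∂F₂/∂x − ∂F₁/∂y
= -8*x − (0)
= -8*x
At (-3, -3, -3): 24.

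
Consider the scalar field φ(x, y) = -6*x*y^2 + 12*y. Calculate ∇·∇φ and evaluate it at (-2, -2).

24

∂²φ/∂x² = 0
∂²φ/∂y² = -12*x
∇²φ = -12*x
At (-2, -2): 24.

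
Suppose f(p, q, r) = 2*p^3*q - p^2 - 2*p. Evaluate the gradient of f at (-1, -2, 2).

(-12, -2, 0)

∂f/∂p = 6*p^2*q - 2*p - 2
∂f/∂q = 2*p^3
∂f/∂r = 0
∇f = (6*p^2*q - 2*p - 2, 2*p^3, 0)
At (-1, -2, 2): (-12, -2, 0).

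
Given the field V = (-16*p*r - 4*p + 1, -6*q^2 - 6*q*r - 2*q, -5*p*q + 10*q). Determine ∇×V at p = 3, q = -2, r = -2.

(∇×V)₁ = ∂V₃/∂q − ∂V₂/∂r = -5*p + 6*q + 10
(∇×V)₂ = ∂V₁/∂r − ∂V₃/∂p = -16*p + 5*q
(∇×V)₃ = ∂V₂/∂p − ∂V₁/∂q = 0
∇×V = (-5*p + 6*q + 10, -16*p + 5*q, 0)
At (3, -2, -2): (-17, -58, 0).

(-17, -58, 0)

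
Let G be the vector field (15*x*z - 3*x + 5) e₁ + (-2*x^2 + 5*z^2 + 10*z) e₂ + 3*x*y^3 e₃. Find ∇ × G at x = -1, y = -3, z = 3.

(∇×G)₁ = ∂G₃/∂y − ∂G₂/∂z = 9*x*y^2 - 10*z - 10
(∇×G)₂ = ∂G₁/∂z − ∂G₃/∂x = 15*x - 3*y^3
(∇×G)₃ = ∂G₂/∂x − ∂G₁/∂y = -4*x
∇×G = (9*x*y^2 - 10*z - 10, 15*x - 3*y^3, -4*x)
At (-1, -3, 3): (-121, 66, 4).

(-121, 66, 4)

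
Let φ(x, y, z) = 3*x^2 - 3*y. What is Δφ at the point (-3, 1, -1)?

∂²φ/∂x² = 6
∂²φ/∂y² = 0
∂²φ/∂z² = 0
∇²φ = 6
At (-3, 1, -1): 6.

6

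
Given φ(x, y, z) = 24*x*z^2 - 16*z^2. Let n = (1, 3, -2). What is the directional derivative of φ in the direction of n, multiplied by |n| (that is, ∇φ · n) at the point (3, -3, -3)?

∂φ/∂x = 24*z^2
∂φ/∂y = 0
∂φ/∂z = 48*x*z - 32*z
∇φ at (3, -3, -3) = (216, 0, -336)
∇φ · n = (216)(1) + (0)(3) + (-336)(-2) = 888

888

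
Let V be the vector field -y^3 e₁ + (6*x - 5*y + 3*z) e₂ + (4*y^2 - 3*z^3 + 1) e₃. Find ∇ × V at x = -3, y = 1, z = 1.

(5, 0, 9)

(∇×V)₁ = ∂V₃/∂y − ∂V₂/∂z = 8*y - 3
(∇×V)₂ = ∂V₁/∂z − ∂V₃/∂x = 0
(∇×V)₃ = ∂V₂/∂x − ∂V₁/∂y = 3*y^2 + 6
∇×V = (8*y - 3, 0, 3*y^2 + 6)
At (-3, 1, 1): (5, 0, 9).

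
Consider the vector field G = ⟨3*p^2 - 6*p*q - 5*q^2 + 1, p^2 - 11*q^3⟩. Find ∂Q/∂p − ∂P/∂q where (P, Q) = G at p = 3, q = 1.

34

∂G₂/∂p = 2*p
∂G₁/∂q = -6*p - 10*q
Scalar curl = 8*p + 10*q
At (3, 1): 34.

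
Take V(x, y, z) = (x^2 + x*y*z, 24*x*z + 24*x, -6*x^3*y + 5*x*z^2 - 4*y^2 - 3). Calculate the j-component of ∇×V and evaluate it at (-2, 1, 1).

65

(∇×V)_2 = ∂V₁/∂z − ∂V₃/∂x
= x*y − (-18*x^2*y + 5*z^2)
= 18*x^2*y + x*y - 5*z^2
At (-2, 1, 1): 65.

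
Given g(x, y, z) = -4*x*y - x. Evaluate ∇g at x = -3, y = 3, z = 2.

(-13, 12, 0)

∂g/∂x = -4*y - 1
∂g/∂y = -4*x
∂g/∂z = 0
∇g = (-4*y - 1, -4*x, 0)
At (-3, 3, 2): (-13, 12, 0).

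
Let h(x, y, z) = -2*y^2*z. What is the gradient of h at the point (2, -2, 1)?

(0, 8, -8)

∂h/∂x = 0
∂h/∂y = -4*y*z
∂h/∂z = -2*y^2
∇h = (0, -4*y*z, -2*y^2)
At (2, -2, 1): (0, 8, -8).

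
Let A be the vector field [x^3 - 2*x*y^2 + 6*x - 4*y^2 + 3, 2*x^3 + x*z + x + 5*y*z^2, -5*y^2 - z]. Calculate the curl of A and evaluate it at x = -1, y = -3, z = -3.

(∇×A)₁ = ∂A₃/∂y − ∂A₂/∂z = -x - 10*y*z - 10*y
(∇×A)₂ = ∂A₁/∂z − ∂A₃/∂x = 0
(∇×A)₃ = ∂A₂/∂x − ∂A₁/∂y = 6*x^2 + 4*x*y + 8*y + z + 1
∇×A = (-x - 10*y*z - 10*y, 0, 6*x^2 + 4*x*y + 8*y + z + 1)
At (-1, -3, -3): (-59, 0, -8).

(-59, 0, -8)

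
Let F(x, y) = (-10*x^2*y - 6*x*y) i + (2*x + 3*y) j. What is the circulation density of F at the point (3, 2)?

∂F₂/∂x = 2
∂F₁/∂y = -10*x^2 - 6*x
Scalar curl = 10*x^2 + 6*x + 2
At (3, 2): 110.

110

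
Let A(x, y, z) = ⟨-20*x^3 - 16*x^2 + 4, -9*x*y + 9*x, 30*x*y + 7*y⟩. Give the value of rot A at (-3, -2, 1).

(-83, 60, 27)

(∇×A)₁ = ∂A₃/∂y − ∂A₂/∂z = 30*x + 7
(∇×A)₂ = ∂A₁/∂z − ∂A₃/∂x = -30*y
(∇×A)₃ = ∂A₂/∂x − ∂A₁/∂y = -9*y + 9
∇×A = (30*x + 7, -30*y, -9*y + 9)
At (-3, -2, 1): (-83, 60, 27).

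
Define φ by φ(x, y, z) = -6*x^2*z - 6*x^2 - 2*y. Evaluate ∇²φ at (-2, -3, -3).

∂²φ/∂x² = -12*(z + 1)
∂²φ/∂y² = 0
∂²φ/∂z² = 0
∇²φ = -12*z - 12
At (-2, -3, -3): 24.

24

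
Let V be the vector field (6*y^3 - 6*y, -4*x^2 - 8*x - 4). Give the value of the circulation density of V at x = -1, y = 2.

-66

∂V₂/∂x = -8*x - 8
∂V₁/∂y = 18*y^2 - 6
Scalar curl = -8*x - 18*y^2 - 2
At (-1, 2): -66.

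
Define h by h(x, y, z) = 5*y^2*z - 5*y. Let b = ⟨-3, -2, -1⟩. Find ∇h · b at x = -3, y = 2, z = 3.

-130

∂h/∂x = 0
∂h/∂y = 10*y*z - 5
∂h/∂z = 5*y^2
∇h at (-3, 2, 3) = (0, 55, 20)
∇h · b = (0)(-3) + (55)(-2) + (20)(-1) = -130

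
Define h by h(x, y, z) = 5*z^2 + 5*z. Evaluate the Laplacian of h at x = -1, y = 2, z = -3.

10

∂²h/∂x² = 0
∂²h/∂y² = 0
∂²h/∂z² = 10
∇²h = 10
At (-1, 2, -3): 10.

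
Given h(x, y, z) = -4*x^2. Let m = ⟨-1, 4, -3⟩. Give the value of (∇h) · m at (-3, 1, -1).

∂h/∂x = -8*x
∂h/∂y = 0
∂h/∂z = 0
∇h at (-3, 1, -1) = (24, 0, 0)
∇h · m = (24)(-1) + (0)(4) + (0)(-3) = -24

-24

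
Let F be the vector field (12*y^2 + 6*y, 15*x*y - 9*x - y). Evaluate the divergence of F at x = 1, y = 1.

∂F₁/∂x = 0
∂F₂/∂y = 15*x - 1
∇·F = 15*x - 1
At (1, 1): 14.

14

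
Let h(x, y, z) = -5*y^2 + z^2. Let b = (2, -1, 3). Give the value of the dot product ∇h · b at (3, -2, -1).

∂h/∂x = 0
∂h/∂y = -10*y
∂h/∂z = 2*z
∇h at (3, -2, -1) = (0, 20, -2)
∇h · b = (0)(2) + (20)(-1) + (-2)(3) = -26

-26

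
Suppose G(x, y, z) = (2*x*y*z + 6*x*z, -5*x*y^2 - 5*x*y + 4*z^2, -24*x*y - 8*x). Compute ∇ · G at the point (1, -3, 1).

25

∂G₁/∂x = 2*y*z + 6*z
∂G₂/∂y = -10*x*y - 5*x
∂G₃/∂z = 0
∇·G = -10*x*y - 5*x + 2*y*z + 6*z
At (1, -3, 1): 25.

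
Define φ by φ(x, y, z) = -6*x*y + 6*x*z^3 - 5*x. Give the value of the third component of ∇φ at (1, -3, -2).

(∇φ)_3 = ∂φ/∂z = 18*x*z^2
At (1, -3, -2): 72.

72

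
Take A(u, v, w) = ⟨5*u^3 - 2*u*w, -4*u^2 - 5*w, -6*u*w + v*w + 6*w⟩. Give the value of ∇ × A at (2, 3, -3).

(2, -22, -16)

(∇×A)₁ = ∂A₃/∂v − ∂A₂/∂w = w + 5
(∇×A)₂ = ∂A₁/∂w − ∂A₃/∂u = -2*u + 6*w
(∇×A)₃ = ∂A₂/∂u − ∂A₁/∂v = -8*u
∇×A = (w + 5, -2*u + 6*w, -8*u)
At (2, 3, -3): (2, -22, -16).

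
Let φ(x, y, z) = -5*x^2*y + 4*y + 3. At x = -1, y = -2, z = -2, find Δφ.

∂²φ/∂x² = -10*y
∂²φ/∂y² = 0
∂²φ/∂z² = 0
∇²φ = -10*y
At (-1, -2, -2): 20.

20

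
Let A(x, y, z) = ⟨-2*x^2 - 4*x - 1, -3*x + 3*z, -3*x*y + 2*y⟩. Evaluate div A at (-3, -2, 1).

8

∂A₁/∂x = -4*x - 4
∂A₂/∂y = 0
∂A₃/∂z = 0
∇·A = -4*x - 4
At (-3, -2, 1): 8.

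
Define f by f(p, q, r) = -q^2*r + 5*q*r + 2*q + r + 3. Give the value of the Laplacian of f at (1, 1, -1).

∂²f/∂p² = 0
∂²f/∂q² = -2*r
∂²f/∂r² = 0
∇²f = -2*r
At (1, 1, -1): 2.

2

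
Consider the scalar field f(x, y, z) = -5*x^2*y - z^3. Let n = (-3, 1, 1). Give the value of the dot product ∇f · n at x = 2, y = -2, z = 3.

∂f/∂x = -10*x*y
∂f/∂y = -5*x^2
∂f/∂z = -3*z^2
∇f at (2, -2, 3) = (40, -20, -27)
∇f · n = (40)(-3) + (-20)(1) + (-27)(1) = -167

-167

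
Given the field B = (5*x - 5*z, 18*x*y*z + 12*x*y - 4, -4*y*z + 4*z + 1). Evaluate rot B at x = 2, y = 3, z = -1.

(-104, -5, -18)

(∇×B)₁ = ∂B₃/∂y − ∂B₂/∂z = -18*x*y - 4*z
(∇×B)₂ = ∂B₁/∂z − ∂B₃/∂x = -5
(∇×B)₃ = ∂B₂/∂x − ∂B₁/∂y = 18*y*z + 12*y
∇×B = (-18*x*y - 4*z, -5, 18*y*z + 12*y)
At (2, 3, -1): (-104, -5, -18).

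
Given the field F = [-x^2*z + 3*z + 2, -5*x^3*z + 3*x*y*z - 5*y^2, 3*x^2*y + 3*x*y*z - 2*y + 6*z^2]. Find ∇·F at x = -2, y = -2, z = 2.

52

∂F₁/∂x = -2*x*z
∂F₂/∂y = 3*x*z - 10*y
∂F₃/∂z = 3*x*y + 12*z
∇·F = 3*x*y + x*z - 10*y + 12*z
At (-2, -2, 2): 52.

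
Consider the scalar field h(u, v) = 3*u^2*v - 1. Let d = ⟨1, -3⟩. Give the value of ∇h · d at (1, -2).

-21

∂h/∂u = 6*u*v
∂h/∂v = 3*u^2
∇h at (1, -2) = (-12, 3)
∇h · d = (-12)(1) + (3)(-3) = -21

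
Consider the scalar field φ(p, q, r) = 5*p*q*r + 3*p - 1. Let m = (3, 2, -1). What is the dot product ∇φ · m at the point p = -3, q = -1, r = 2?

-96

∂φ/∂p = 5*q*r + 3
∂φ/∂q = 5*p*r
∂φ/∂r = 5*p*q
∇φ at (-3, -1, 2) = (-7, -30, 15)
∇φ · m = (-7)(3) + (-30)(2) + (15)(-1) = -96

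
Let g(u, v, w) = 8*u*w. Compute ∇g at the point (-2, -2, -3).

(-24, 0, -16)

∂g/∂u = 8*w
∂g/∂v = 0
∂g/∂w = 8*u
∇g = (8*w, 0, 8*u)
At (-2, -2, -3): (-24, 0, -16).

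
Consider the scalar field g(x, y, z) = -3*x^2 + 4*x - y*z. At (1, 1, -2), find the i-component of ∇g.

(∇g)_1 = ∂g/∂x = -6*x + 4
At (1, 1, -2): -2.

-2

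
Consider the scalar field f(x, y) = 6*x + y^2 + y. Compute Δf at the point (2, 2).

2

∂²f/∂x² = 0
∂²f/∂y² = 2
∇²f = 2
At (2, 2): 2.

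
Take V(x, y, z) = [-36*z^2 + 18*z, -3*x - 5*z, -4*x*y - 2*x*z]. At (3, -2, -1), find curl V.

(-7, 80, -3)

(∇×V)₁ = ∂V₃/∂y − ∂V₂/∂z = -4*x + 5
(∇×V)₂ = ∂V₁/∂z − ∂V₃/∂x = 4*y - 70*z + 18
(∇×V)₃ = ∂V₂/∂x − ∂V₁/∂y = -3
∇×V = (-4*x + 5, 4*y - 70*z + 18, -3)
At (3, -2, -1): (-7, 80, -3).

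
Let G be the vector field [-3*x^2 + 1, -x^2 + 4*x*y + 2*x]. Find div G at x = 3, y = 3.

-6

∂G₁/∂x = -6*x
∂G₂/∂y = 4*x
∇·G = -2*x
At (3, 3): -6.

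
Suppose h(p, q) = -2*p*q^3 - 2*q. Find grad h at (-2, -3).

∂h/∂p = -2*q^3
∂h/∂q = -6*p*q^2 - 2
∇h = (-2*q^3, -6*p*q^2 - 2)
At (-2, -3): (54, 106).

(54, 106)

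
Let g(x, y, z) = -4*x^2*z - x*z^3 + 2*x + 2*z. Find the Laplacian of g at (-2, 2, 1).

4

∂²g/∂x² = -8*z
∂²g/∂y² = 0
∂²g/∂z² = -6*x*z
∇²g = -6*x*z - 8*z
At (-2, 2, 1): 4.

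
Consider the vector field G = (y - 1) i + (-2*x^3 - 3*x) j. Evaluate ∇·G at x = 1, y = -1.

∂G₁/∂x = 0
∂G₂/∂y = 0
∇·G = 0
At (1, -1): 0.

0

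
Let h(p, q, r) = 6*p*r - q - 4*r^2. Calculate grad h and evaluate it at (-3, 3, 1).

(6, -1, -26)

∂h/∂p = 6*r
∂h/∂q = -1
∂h/∂r = 6*p - 8*r
∇h = (6*r, -1, 6*p - 8*r)
At (-3, 3, 1): (6, -1, -26).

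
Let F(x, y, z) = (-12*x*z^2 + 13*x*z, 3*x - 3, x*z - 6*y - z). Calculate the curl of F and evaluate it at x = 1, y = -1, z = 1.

(-6, -12, 3)

(∇×F)₁ = ∂F₃/∂y − ∂F₂/∂z = -6
(∇×F)₂ = ∂F₁/∂z − ∂F₃/∂x = -24*x*z + 13*x - z
(∇×F)₃ = ∂F₂/∂x − ∂F₁/∂y = 3
∇×F = (-6, -24*x*z + 13*x - z, 3)
At (1, -1, 1): (-6, -12, 3).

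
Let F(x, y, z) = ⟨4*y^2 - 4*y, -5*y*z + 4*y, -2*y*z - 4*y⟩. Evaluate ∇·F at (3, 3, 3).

∂F₁/∂x = 0
∂F₂/∂y = -5*z + 4
∂F₃/∂z = -2*y
∇·F = -2*y - 5*z + 4
At (3, 3, 3): -17.

-17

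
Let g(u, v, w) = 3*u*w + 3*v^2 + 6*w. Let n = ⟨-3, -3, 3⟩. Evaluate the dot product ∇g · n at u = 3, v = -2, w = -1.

90

∂g/∂u = 3*w
∂g/∂v = 6*v
∂g/∂w = 3*u + 6
∇g at (3, -2, -1) = (-3, -12, 15)
∇g · n = (-3)(-3) + (-12)(-3) + (15)(3) = 90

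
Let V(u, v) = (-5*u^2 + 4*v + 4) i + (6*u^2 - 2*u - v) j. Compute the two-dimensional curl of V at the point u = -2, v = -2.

-30

∂V₂/∂u = 12*u - 2
∂V₁/∂v = 4
Scalar curl = 12*u - 6
At (-2, -2): -30.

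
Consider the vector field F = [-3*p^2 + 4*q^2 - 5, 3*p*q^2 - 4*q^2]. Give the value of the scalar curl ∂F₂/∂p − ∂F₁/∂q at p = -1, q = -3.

∂F₂/∂p = 3*q^2
∂F₁/∂q = 8*q
Scalar curl = 3*q^2 - 8*q
At (-1, -3): 51.

51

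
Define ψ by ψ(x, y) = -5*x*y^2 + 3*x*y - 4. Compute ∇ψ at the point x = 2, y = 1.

(-2, -14)

∂ψ/∂x = -5*y^2 + 3*y
∂ψ/∂y = -10*x*y + 3*x
∇ψ = (-5*y^2 + 3*y, -10*x*y + 3*x)
At (2, 1): (-2, -14).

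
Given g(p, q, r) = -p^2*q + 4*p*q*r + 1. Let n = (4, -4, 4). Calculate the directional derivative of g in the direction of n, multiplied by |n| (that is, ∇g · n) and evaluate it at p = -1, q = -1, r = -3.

∂g/∂p = -2*p*q + 4*q*r
∂g/∂q = -p^2 + 4*p*r
∂g/∂r = 4*p*q
∇g at (-1, -1, -3) = (10, 11, 4)
∇g · n = (10)(4) + (11)(-4) + (4)(4) = 12

12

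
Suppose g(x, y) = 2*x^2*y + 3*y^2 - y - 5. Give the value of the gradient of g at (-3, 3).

(-36, 35)

∂g/∂x = 4*x*y
∂g/∂y = 2*x^2 + 6*y - 1
∇g = (4*x*y, 2*x^2 + 6*y - 1)
At (-3, 3): (-36, 35).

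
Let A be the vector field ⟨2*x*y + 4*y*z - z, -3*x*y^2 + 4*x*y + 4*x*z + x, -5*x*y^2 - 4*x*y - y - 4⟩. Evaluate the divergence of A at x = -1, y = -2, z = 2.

-20

∂A₁/∂x = 2*y
∂A₂/∂y = -6*x*y + 4*x
∂A₃/∂z = 0
∇·A = -6*x*y + 4*x + 2*y
At (-1, -2, 2): -20.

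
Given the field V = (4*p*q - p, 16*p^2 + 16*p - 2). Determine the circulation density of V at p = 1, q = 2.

∂V₂/∂p = 32*p + 16
∂V₁/∂q = 4*p
Scalar curl = 28*p + 16
At (1, 2): 44.

44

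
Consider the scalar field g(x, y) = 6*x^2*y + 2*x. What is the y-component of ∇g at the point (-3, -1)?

(∇g)_2 = ∂g/∂y = 6*x^2
At (-3, -1): 54.

54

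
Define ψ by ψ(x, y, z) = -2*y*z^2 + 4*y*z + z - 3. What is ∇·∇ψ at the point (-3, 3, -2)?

∂²ψ/∂x² = 0
∂²ψ/∂y² = 0
∂²ψ/∂z² = -4*y
∇²ψ = -4*y
At (-3, 3, -2): -12.

-12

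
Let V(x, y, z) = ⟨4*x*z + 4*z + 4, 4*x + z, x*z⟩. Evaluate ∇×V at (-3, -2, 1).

(-1, -9, 4)

(∇×V)₁ = ∂V₃/∂y − ∂V₂/∂z = -1
(∇×V)₂ = ∂V₁/∂z − ∂V₃/∂x = 4*x - z + 4
(∇×V)₃ = ∂V₂/∂x − ∂V₁/∂y = 4
∇×V = (-1, 4*x - z + 4, 4)
At (-3, -2, 1): (-1, -9, 4).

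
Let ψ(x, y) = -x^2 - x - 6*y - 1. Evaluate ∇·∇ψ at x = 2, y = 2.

∂²ψ/∂x² = -2
∂²ψ/∂y² = 0
∇²ψ = -2
At (2, 2): -2.

-2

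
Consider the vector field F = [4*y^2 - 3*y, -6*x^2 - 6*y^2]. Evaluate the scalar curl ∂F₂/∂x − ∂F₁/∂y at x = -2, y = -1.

∂F₂/∂x = -12*x
∂F₁/∂y = 8*y - 3
Scalar curl = -12*x - 8*y + 3
At (-2, -1): 35.

35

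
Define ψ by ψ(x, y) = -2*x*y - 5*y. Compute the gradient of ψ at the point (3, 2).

∂ψ/∂x = -2*y
∂ψ/∂y = -2*x - 5
∇ψ = (-2*y, -2*x - 5)
At (3, 2): (-4, -11).

(-4, -11)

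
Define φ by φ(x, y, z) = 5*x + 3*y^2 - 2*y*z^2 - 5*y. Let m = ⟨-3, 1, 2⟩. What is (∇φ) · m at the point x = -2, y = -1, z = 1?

-20

∂φ/∂x = 5
∂φ/∂y = 6*y - 2*z^2 - 5
∂φ/∂z = -4*y*z
∇φ at (-2, -1, 1) = (5, -13, 4)
∇φ · m = (5)(-3) + (-13)(1) + (4)(2) = -20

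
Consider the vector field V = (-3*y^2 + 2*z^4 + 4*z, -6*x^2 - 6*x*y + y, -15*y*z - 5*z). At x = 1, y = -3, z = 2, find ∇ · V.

∂V₁/∂x = 0
∂V₂/∂y = -6*x + 1
∂V₃/∂z = -15*y - 5
∇·V = -6*x - 15*y - 4
At (1, -3, 2): 35.

35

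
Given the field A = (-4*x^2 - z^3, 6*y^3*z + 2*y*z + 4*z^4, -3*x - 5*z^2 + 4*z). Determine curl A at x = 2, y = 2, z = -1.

(∇×A)₁ = ∂A₃/∂y − ∂A₂/∂z = -6*y^3 - 2*y - 16*z^3
(∇×A)₂ = ∂A₁/∂z − ∂A₃/∂x = -3*z^2 + 3
(∇×A)₃ = ∂A₂/∂x − ∂A₁/∂y = 0
∇×A = (-6*y^3 - 2*y - 16*z^3, -3*z^2 + 3, 0)
At (2, 2, -1): (-36, 0, 0).

(-36, 0, 0)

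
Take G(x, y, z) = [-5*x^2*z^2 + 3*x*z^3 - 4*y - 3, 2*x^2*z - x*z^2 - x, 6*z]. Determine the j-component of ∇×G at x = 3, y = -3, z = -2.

(∇×G)_2 = ∂G₁/∂z − ∂G₃/∂x
= -10*x^2*z + 9*x*z^2 − (0)
= -10*x^2*z + 9*x*z^2
At (3, -3, -2): 288.

288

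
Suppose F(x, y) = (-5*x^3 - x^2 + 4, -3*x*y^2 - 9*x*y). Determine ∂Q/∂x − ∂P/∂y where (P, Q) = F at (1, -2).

6

∂F₂/∂x = -3*y^2 - 9*y
∂F₁/∂y = 0
Scalar curl = -3*y^2 - 9*y
At (1, -2): 6.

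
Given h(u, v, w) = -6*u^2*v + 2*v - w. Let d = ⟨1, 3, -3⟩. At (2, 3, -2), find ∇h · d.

∂h/∂u = -12*u*v
∂h/∂v = -6*u^2 + 2
∂h/∂w = -1
∇h at (2, 3, -2) = (-72, -22, -1)
∇h · d = (-72)(1) + (-22)(3) + (-1)(-3) = -135

-135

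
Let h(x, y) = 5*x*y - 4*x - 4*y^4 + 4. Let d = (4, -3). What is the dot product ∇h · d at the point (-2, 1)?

82

∂h/∂x = 5*y - 4
∂h/∂y = 5*x - 16*y^3
∇h at (-2, 1) = (1, -26)
∇h · d = (1)(4) + (-26)(-3) = 82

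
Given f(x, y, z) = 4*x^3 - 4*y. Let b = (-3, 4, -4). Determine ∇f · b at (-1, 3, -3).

∂f/∂x = 12*x^2
∂f/∂y = -4
∂f/∂z = 0
∇f at (-1, 3, -3) = (12, -4, 0)
∇f · b = (12)(-3) + (-4)(4) + (0)(-4) = -52

-52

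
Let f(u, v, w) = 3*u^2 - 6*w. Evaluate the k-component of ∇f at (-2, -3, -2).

(∇f)_3 = ∂f/∂w = -6
At (-2, -3, -2): -6.

-6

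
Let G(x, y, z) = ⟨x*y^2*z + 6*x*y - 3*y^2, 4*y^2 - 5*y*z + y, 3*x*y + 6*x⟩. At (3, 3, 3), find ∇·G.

55

∂G₁/∂x = y^2*z + 6*y
∂G₂/∂y = 8*y - 5*z + 1
∂G₃/∂z = 0
∇·G = y^2*z + 14*y - 5*z + 1
At (3, 3, 3): 55.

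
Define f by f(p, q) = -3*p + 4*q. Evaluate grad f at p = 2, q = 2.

∂f/∂p = -3
∂f/∂q = 4
∇f = (-3, 4)
At (2, 2): (-3, 4).

(-3, 4)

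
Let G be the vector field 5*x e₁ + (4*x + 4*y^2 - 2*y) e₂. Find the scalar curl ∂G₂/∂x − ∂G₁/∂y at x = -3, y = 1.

4

∂G₂/∂x = 4
∂G₁/∂y = 0
Scalar curl = 4
At (-3, 1): 4.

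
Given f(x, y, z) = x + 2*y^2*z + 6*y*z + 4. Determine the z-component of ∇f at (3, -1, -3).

-4

(∇f)_3 = ∂f/∂z = 2*y^2 + 6*y
At (3, -1, -3): -4.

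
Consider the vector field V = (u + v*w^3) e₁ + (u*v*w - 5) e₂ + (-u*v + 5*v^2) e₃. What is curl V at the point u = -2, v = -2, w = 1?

(-22, -8, -3)

(∇×V)₁ = ∂V₃/∂v − ∂V₂/∂w = -u*v - u + 10*v
(∇×V)₂ = ∂V₁/∂w − ∂V₃/∂u = 3*v*w^2 + v
(∇×V)₃ = ∂V₂/∂u − ∂V₁/∂v = v*w - w^3
∇×V = (-u*v - u + 10*v, 3*v*w^2 + v, v*w - w^3)
At (-2, -2, 1): (-22, -8, -3).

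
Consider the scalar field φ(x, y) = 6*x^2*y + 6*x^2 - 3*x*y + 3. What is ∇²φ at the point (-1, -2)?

-12

∂²φ/∂x² = 12*(y + 1)
∂²φ/∂y² = 0
∇²φ = 12*y + 12
At (-1, -2): -12.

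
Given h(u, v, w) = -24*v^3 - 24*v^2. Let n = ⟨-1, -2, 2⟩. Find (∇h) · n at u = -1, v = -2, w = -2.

∂h/∂u = 0
∂h/∂v = -72*v^2 - 48*v
∂h/∂w = 0
∇h at (-1, -2, -2) = (0, -192, 0)
∇h · n = (0)(-1) + (-192)(-2) + (0)(2) = 384

384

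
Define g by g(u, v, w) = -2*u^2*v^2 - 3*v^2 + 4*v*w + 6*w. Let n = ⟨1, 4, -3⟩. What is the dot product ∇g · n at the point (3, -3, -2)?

∂g/∂u = -4*u*v^2
∂g/∂v = -4*u^2*v - 6*v + 4*w
∂g/∂w = 4*v + 6
∇g at (3, -3, -2) = (-108, 118, -6)
∇g · n = (-108)(1) + (118)(4) + (-6)(-3) = 382

382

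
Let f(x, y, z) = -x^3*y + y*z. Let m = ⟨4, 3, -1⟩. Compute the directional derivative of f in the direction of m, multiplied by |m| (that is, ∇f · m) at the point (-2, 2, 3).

-65

∂f/∂x = -3*x^2*y
∂f/∂y = -x^3 + z
∂f/∂z = y
∇f at (-2, 2, 3) = (-24, 11, 2)
∇f · m = (-24)(4) + (11)(3) + (2)(-1) = -65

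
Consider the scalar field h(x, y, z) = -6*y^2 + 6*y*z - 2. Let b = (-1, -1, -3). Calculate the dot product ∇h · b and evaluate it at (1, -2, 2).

∂h/∂x = 0
∂h/∂y = -12*y + 6*z
∂h/∂z = 6*y
∇h at (1, -2, 2) = (0, 36, -12)
∇h · b = (0)(-1) + (36)(-1) + (-12)(-3) = 0

0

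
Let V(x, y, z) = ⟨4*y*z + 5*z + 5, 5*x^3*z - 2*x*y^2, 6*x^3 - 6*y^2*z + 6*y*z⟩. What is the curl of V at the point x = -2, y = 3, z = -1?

(∇×V)₁ = ∂V₃/∂y − ∂V₂/∂z = -5*x^3 - 12*y*z + 6*z
(∇×V)₂ = ∂V₁/∂z − ∂V₃/∂x = -18*x^2 + 4*y + 5
(∇×V)₃ = ∂V₂/∂x − ∂V₁/∂y = 15*x^2*z - 2*y^2 - 4*z
∇×V = (-5*x^3 - 12*y*z + 6*z, -18*x^2 + 4*y + 5, 15*x^2*z - 2*y^2 - 4*z)
At (-2, 3, -1): (70, -55, -74).

(70, -55, -74)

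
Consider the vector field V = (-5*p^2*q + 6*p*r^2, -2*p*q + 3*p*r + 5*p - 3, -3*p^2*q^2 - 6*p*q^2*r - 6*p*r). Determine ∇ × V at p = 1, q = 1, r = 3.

(-45, 78, 17)

(∇×V)₁ = ∂V₃/∂q − ∂V₂/∂r = -6*p^2*q - 12*p*q*r - 3*p
(∇×V)₂ = ∂V₁/∂r − ∂V₃/∂p = 6*p*q^2 + 12*p*r + 6*q^2*r + 6*r
(∇×V)₃ = ∂V₂/∂p − ∂V₁/∂q = 5*p^2 - 2*q + 3*r + 5
∇×V = (-6*p^2*q - 12*p*q*r - 3*p, 6*p*q^2 + 12*p*r + 6*q^2*r + 6*r, 5*p^2 - 2*q + 3*r + 5)
At (1, 1, 3): (-45, 78, 17).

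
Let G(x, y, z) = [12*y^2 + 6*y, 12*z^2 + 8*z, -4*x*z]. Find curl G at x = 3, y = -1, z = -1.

(∇×G)₁ = ∂G₃/∂y − ∂G₂/∂z = -24*z - 8
(∇×G)₂ = ∂G₁/∂z − ∂G₃/∂x = 4*z
(∇×G)₃ = ∂G₂/∂x − ∂G₁/∂y = -24*y - 6
∇×G = (-24*z - 8, 4*z, -24*y - 6)
At (3, -1, -1): (16, -4, 18).

(16, -4, 18)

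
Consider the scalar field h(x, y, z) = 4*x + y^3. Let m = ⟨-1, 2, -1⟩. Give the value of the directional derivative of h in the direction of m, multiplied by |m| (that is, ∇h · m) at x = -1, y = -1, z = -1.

∂h/∂x = 4
∂h/∂y = 3*y^2
∂h/∂z = 0
∇h at (-1, -1, -1) = (4, 3, 0)
∇h · m = (4)(-1) + (3)(2) + (0)(-1) = 2

2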